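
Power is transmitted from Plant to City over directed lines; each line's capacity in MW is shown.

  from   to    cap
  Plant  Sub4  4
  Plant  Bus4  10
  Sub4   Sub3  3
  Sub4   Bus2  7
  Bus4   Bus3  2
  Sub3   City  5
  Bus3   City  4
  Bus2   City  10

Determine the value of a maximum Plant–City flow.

6

Augment Plant→Sub4→Sub3→City: bottleneck 3, flow now 3.
Augment Plant→Sub4→Bus2→City: bottleneck 1, flow now 4.
Augment Plant→Bus4→Bus3→City: bottleneck 2, flow now 6.
No augmenting path remains; maximum flow = 6.
In the residual graph, reachable from Plant: {Plant, Bus4}.
Min-cut edges: Plant→Sub4 (4), Bus4→Bus3 (2); capacity 4 + 2 = 6.
This cut is saturated, so no flow can exceed 6.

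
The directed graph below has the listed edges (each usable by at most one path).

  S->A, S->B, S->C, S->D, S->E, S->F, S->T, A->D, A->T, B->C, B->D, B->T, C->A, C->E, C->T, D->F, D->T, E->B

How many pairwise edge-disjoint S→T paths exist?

Assign every edge capacity 1; by Menger, the answer equals the max flow.
Path S→T (+1); total 1.
Path S→A→T (+1); total 2.
Path S→B→T (+1); total 3.
Path S→C→T (+1); total 4.
Path S→D→T (+1); total 5.
No residual S→T path; max flow = 5.
Certifying cut of size 5: {A→T, B→T, C→T, D→T, S→T}.

5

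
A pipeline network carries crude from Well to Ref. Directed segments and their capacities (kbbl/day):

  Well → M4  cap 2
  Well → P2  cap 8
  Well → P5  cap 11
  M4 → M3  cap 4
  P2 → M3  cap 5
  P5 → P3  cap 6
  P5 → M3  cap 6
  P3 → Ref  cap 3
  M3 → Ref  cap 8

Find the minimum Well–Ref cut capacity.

Augment Well→M4→M3→Ref: bottleneck 2, flow now 2.
Augment Well→P2→M3→Ref: bottleneck 5, flow now 7.
Augment Well→P5→P3→Ref: bottleneck 3, flow now 10.
Augment Well→P5→M3→Ref: bottleneck 1, flow now 11.
No augmenting path remains; maximum flow = 11.
By max-flow min-cut, the minimum cut capacity equals the max flow.
In the residual graph, reachable from Well: {Well, M4, P2, P5, P3, M3}.
Min-cut edges: P3→Ref (3), M3→Ref (8); capacity 3 + 8 = 11.

11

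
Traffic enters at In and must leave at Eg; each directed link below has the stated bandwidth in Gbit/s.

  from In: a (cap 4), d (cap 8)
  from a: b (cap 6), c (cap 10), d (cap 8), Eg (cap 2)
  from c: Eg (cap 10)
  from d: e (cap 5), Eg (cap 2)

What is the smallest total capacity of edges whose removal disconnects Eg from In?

Augment In→a→Eg: bottleneck 2, flow now 2.
Augment In→d→Eg: bottleneck 2, flow now 4.
Augment In→a→c→Eg: bottleneck 2, flow now 6.
No augmenting path remains; maximum flow = 6.
By max-flow min-cut, the minimum cut capacity equals the max flow.
In the residual graph, reachable from In: {In, d, e}.
Min-cut edges: In→a (4), d→Eg (2); capacity 4 + 2 = 6.

6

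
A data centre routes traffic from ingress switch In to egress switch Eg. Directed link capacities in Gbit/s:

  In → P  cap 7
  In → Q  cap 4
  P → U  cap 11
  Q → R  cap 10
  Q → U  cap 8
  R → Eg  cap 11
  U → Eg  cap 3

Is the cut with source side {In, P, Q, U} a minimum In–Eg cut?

No — its capacity is 13, but the minimum cut has capacity 7.

Given cut capacity: 10 + 3 = 13.
Augment In→P→U→Eg: bottleneck 3, flow now 3.
Augment In→Q→R→Eg: bottleneck 4, flow now 7.
No augmenting path remains; maximum flow = 7.
In the residual graph, reachable from In: {In, P, U}.
Min-cut edges: In→Q (4), U→Eg (3); capacity 4 + 3 = 7.
Cut capacity 13 exceeds the max flow 7, so it is not minimum.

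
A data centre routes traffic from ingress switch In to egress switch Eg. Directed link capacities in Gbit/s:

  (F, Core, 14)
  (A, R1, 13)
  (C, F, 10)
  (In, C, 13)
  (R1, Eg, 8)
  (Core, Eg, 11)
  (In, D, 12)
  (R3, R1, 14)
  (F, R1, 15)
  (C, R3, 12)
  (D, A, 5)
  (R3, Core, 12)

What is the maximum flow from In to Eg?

18

Augment In→D→A→R1→Eg: bottleneck 5, flow now 5.
Augment In→C→F→Core→Eg: bottleneck 10, flow now 15.
Augment In→C→R3→Core→Eg: bottleneck 1, flow now 16.
Augment In→C→R3→R1→Eg: bottleneck 2, flow now 18.
No augmenting path remains; maximum flow = 18.
In the residual graph, reachable from In: {In, D}.
Min-cut edges: In→C (13), D→A (5); capacity 13 + 5 = 18.
This cut is saturated, so no flow can exceed 18.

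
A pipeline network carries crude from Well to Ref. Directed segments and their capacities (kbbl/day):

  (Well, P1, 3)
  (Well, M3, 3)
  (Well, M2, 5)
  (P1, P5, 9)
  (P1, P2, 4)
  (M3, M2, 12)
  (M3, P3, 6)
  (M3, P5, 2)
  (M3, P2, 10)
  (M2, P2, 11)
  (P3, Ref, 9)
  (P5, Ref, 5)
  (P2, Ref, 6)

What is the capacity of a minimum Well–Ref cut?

Augment Well→P1→P5→Ref: bottleneck 3, flow now 3.
Augment Well→M3→P3→Ref: bottleneck 3, flow now 6.
Augment Well→M2→P2→Ref: bottleneck 5, flow now 11.
No augmenting path remains; maximum flow = 11.
By max-flow min-cut, the minimum cut capacity equals the max flow.
In the residual graph, reachable from Well: {Well}.
Min-cut edges: Well→P1 (3), Well→M3 (3), Well→M2 (5); capacity 3 + 3 + 5 = 11.

11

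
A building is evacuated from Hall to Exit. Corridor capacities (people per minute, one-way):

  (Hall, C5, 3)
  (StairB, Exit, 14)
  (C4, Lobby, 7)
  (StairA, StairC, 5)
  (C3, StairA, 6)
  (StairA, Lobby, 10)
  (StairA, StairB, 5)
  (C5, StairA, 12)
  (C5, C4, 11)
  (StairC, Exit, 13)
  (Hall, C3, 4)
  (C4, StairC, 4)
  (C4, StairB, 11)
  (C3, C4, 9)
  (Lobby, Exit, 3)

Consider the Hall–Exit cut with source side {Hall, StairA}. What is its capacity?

Edges leaving {Hall, StairA}: Hall→C5 (3), Hall→C3 (4), StairA→StairC (5), StairA→StairB (5), StairA→Lobby (10).
Cut capacity = 3 + 4 + 5 + 5 + 10 = 27.

27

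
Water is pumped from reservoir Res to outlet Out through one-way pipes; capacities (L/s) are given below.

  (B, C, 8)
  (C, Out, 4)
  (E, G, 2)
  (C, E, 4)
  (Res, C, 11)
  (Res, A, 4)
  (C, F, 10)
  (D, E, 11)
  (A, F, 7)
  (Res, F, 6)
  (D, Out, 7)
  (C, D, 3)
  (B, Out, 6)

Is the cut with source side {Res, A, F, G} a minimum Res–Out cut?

Given cut capacity: 11 = 11.
Augment Res→C→Out: bottleneck 4, flow now 4.
Augment Res→C→D→Out: bottleneck 3, flow now 7.
No augmenting path remains; maximum flow = 7.
In the residual graph, reachable from Res: {Res, A, C, E, F, G}.
Min-cut edges: C→D (3), C→Out (4); capacity 3 + 4 = 7.
Cut capacity 11 exceeds the max flow 7, so it is not minimum.

No — its capacity is 11, but the minimum cut has capacity 7.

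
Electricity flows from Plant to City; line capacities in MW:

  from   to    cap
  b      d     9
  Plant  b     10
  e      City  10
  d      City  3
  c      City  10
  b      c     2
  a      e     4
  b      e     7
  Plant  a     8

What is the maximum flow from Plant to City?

Augment Plant→a→e→City: bottleneck 4, flow now 4.
Augment Plant→b→c→City: bottleneck 2, flow now 6.
Augment Plant→b→d→City: bottleneck 3, flow now 9.
Augment Plant→b→e→City: bottleneck 5, flow now 14.
No augmenting path remains; maximum flow = 14.
In the residual graph, reachable from Plant: {Plant, a}.
Min-cut edges: Plant→b (10), a→e (4); capacity 10 + 4 = 14.
This cut is saturated, so no flow can exceed 14.

14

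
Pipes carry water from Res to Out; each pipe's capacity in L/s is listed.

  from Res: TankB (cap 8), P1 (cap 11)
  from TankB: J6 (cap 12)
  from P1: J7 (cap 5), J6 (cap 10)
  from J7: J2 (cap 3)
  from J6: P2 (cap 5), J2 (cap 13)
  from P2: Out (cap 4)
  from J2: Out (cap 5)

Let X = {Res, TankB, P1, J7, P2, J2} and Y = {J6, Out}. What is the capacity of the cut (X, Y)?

31

Edges leaving {Res, TankB, P1, J7, P2, J2}: TankB→J6 (12), P1→J6 (10), P2→Out (4), J2→Out (5).
Cut capacity = 12 + 10 + 4 + 5 = 31.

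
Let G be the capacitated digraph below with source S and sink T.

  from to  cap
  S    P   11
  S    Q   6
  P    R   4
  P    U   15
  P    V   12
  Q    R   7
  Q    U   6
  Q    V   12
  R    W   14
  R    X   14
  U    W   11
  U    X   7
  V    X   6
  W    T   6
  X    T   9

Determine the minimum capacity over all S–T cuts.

15

Augment S→P→R→W→T: bottleneck 4, flow now 4.
Augment S→P→U→W→T: bottleneck 2, flow now 6.
Augment S→P→U→X→T: bottleneck 5, flow now 11.
Augment S→Q→R→X→T: bottleneck 4, flow now 15.
No augmenting path remains; maximum flow = 15.
By max-flow min-cut, the minimum cut capacity equals the max flow.
In the residual graph, reachable from S: {S, P, Q, R, U, V, W, X}.
Min-cut edges: W→T (6), X→T (9); capacity 6 + 9 = 15.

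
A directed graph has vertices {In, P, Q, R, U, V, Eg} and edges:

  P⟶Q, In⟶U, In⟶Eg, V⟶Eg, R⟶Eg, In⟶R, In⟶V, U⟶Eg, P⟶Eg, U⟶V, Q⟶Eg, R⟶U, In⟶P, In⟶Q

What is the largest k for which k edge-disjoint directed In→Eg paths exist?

Assign every edge capacity 1; by Menger, the answer equals the max flow.
Path In→Eg (+1); total 1.
Path In→P→Eg (+1); total 2.
Path In→Q→Eg (+1); total 3.
Path In→R→Eg (+1); total 4.
Path In→U→Eg (+1); total 5.
Path In→V→Eg (+1); total 6.
No residual In→Eg path; max flow = 6.
Certifying cut of size 6: {In→Eg, In→P, In→Q, In→R, In→U, In→V}.

6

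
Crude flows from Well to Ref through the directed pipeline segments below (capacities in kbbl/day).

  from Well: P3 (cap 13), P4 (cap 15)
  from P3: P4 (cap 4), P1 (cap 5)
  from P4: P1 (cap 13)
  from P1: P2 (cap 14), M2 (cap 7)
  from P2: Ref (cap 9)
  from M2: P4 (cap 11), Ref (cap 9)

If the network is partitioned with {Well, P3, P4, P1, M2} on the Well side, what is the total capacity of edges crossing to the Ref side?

23

Edges leaving {Well, P3, P4, P1, M2}: P1→P2 (14), M2→Ref (9).
Cut capacity = 14 + 9 = 23.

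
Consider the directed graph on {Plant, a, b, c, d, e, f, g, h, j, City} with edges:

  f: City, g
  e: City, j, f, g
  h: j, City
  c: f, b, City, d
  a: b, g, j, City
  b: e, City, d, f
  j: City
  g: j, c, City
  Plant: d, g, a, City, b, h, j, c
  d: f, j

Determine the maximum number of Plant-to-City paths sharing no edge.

8

Assign every edge capacity 1; by Menger, the answer equals the max flow.
Path Plant→City (+1); total 1.
Path Plant→a→City (+1); total 2.
Path Plant→b→City (+1); total 3.
Path Plant→c→City (+1); total 4.
Path Plant→g→City (+1); total 5.
Path Plant→h→City (+1); total 6.
Path Plant→j→City (+1); total 7.
Path Plant→d→f→City (+1); total 8.
No residual Plant→City path; max flow = 8.
Certifying cut of size 8: {Plant→City, Plant→a, Plant→b, Plant→c, Plant→d, Plant→g, Plant→h, Plant→j}.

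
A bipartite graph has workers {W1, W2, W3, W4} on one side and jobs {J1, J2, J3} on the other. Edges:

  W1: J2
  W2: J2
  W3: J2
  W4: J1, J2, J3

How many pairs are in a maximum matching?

Unit-capacity flow: source→left, listed edges, right→sink; max matching = max flow.
Augmenting path W1→J2 (+1); matched 1.
Augmenting path W4→J1 (+1); matched 2.
No augmenting path remains; maximum matching = 2.
König certificate: {W4, J2} is a vertex cover of size 2 (every listed pair touches it), so no matching can be larger.

2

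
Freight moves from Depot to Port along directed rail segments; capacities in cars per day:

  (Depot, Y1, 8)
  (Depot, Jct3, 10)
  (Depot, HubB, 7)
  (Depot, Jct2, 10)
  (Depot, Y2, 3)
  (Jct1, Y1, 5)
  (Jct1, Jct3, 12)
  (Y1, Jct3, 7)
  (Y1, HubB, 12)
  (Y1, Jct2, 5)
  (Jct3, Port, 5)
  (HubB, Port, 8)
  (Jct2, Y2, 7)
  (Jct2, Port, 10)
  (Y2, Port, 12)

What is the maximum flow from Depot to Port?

31

Augment Depot→Jct3→Port: bottleneck 5, flow now 5.
Augment Depot→HubB→Port: bottleneck 7, flow now 12.
Augment Depot→Jct2→Port: bottleneck 10, flow now 22.
Augment Depot→Y2→Port: bottleneck 3, flow now 25.
Augment Depot→Y1→HubB→Port: bottleneck 1, flow now 26.
Augment Depot→Y1→Jct2→Y2→Port: bottleneck 5, flow now 31.
No augmenting path remains; maximum flow = 31.
In the residual graph, reachable from Depot: {Depot, Y1, Jct3, HubB}.
Min-cut edges: Depot→Jct2 (10), Depot→Y2 (3), Y1→Jct2 (5), Jct3→Port (5), HubB→Port (8); capacity 10 + 3 + 5 + 5 + 8 = 31.
This cut is saturated, so no flow can exceed 31.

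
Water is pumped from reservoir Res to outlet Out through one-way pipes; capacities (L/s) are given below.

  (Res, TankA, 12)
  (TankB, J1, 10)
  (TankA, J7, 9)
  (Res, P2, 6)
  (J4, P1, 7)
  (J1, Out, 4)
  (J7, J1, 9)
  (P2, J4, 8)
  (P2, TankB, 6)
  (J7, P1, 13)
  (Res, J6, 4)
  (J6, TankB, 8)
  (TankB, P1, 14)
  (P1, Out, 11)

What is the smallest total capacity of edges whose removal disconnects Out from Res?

15

Augment Res→P2→TankB→P1→Out: bottleneck 6, flow now 6.
Augment Res→J6→TankB→P1→Out: bottleneck 4, flow now 10.
Augment Res→TankA→J7→P1→Out: bottleneck 1, flow now 11.
Augment Res→TankA→J7→J1→Out: bottleneck 4, flow now 15.
No augmenting path remains; maximum flow = 15.
By max-flow min-cut, the minimum cut capacity equals the max flow.
In the residual graph, reachable from Res: {Res, P2, J6, TankA, J7, TankB, J4, P1, J1}.
Min-cut edges: P1→Out (11), J1→Out (4); capacity 11 + 4 = 15.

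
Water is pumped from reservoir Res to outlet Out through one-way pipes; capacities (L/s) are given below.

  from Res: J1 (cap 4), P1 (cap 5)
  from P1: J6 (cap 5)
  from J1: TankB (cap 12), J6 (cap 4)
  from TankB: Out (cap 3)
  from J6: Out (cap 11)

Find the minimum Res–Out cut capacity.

9

Augment Res→P1→J6→Out: bottleneck 5, flow now 5.
Augment Res→J1→TankB→Out: bottleneck 3, flow now 8.
Augment Res→J1→J6→Out: bottleneck 1, flow now 9.
No augmenting path remains; maximum flow = 9.
By max-flow min-cut, the minimum cut capacity equals the max flow.
In the residual graph, reachable from Res: {Res}.
Min-cut edges: Res→P1 (5), Res→J1 (4); capacity 5 + 4 = 9.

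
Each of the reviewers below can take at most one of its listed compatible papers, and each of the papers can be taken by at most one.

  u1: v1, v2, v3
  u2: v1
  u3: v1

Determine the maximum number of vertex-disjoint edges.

Unit-capacity flow: source→left, listed edges, right→sink; max matching = max flow.
Augmenting path u1→v1 (+1); matched 1.
Augmenting path u2→v1→u1→v2 (+1); matched 2.
No augmenting path remains; maximum matching = 2.
König certificate: {u1, v1} is a vertex cover of size 2 (every listed pair touches it), so no matching can be larger.

2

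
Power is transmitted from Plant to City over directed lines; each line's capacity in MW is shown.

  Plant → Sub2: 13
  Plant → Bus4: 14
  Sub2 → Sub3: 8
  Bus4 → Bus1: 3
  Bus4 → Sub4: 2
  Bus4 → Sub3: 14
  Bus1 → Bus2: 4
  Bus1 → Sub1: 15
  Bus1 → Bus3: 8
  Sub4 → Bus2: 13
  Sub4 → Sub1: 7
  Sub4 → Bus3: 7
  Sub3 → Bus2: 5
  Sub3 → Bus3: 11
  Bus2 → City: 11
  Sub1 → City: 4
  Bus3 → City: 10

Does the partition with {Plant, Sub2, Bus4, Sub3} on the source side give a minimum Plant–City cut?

Given cut capacity: 3 + 2 + 5 + 11 = 21.
Augment Plant→Sub2→Sub3→Bus2→City: bottleneck 5, flow now 5.
Augment Plant→Sub2→Sub3→Bus3→City: bottleneck 3, flow now 8.
Augment Plant→Bus4→Bus1→Bus2→City: bottleneck 3, flow now 11.
Augment Plant→Bus4→Sub4→Bus2→City: bottleneck 2, flow now 13.
Augment Plant→Bus4→Sub3→Bus3→City: bottleneck 7, flow now 20.
No augmenting path remains; maximum flow = 20.
In the residual graph, reachable from Plant: {Plant, Sub2, Bus4, Sub3, Bus3}.
Min-cut edges: Bus4→Bus1 (3), Bus4→Sub4 (2), Sub3→Bus2 (5), Bus3→City (10); capacity 3 + 2 + 5 + 10 = 20.
Cut capacity 21 exceeds the max flow 20, so it is not minimum.

No — its capacity is 21, but the minimum cut has capacity 20.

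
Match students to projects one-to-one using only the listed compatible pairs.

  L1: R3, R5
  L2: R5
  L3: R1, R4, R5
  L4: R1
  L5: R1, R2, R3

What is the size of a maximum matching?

5

Unit-capacity flow: source→left, listed edges, right→sink; max matching = max flow.
Augmenting path L1→R3 (+1); matched 1.
Augmenting path L2→R5 (+1); matched 2.
Augmenting path L3→R1 (+1); matched 3.
Augmenting path L5→R2 (+1); matched 4.
Augmenting path L4→R1→L3→R4 (+1); matched 5.
No augmenting path remains; maximum matching = 5.
König certificate: {L1, L2, L3, L4, L5} is a vertex cover of size 5 (every listed pair touches it), so no matching can be larger.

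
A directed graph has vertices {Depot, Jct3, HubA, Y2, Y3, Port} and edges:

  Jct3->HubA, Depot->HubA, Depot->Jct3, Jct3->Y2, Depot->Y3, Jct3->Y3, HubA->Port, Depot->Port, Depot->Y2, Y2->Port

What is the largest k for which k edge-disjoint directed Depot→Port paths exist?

3

Assign every edge capacity 1; by Menger, the answer equals the max flow.
Path Depot→Port (+1); total 1.
Path Depot→HubA→Port (+1); total 2.
Path Depot→Y2→Port (+1); total 3.
No residual Depot→Port path; max flow = 3.
Certifying cut of size 3: {Depot→Port, HubA→Port, Y2→Port}.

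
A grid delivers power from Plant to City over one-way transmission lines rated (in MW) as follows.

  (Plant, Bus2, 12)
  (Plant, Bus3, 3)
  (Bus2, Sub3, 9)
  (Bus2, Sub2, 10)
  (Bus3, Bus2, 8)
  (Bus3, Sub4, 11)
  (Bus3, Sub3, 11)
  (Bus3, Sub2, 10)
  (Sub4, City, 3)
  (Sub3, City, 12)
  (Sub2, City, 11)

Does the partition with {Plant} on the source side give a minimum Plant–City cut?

Yes — it is a minimum cut (capacity 15).

Given cut capacity: 12 + 3 = 15.
Augment Plant→Bus2→Sub3→City: bottleneck 9, flow now 9.
Augment Plant→Bus2→Sub2→City: bottleneck 3, flow now 12.
Augment Plant→Bus3→Sub4→City: bottleneck 3, flow now 15.
No augmenting path remains; maximum flow = 15.
Cut capacity 15 equals the max flow, so it is a minimum cut.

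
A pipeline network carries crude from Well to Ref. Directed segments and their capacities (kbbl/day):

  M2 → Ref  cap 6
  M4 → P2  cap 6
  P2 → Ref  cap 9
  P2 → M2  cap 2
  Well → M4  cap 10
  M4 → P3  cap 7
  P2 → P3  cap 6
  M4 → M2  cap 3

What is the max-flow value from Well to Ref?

9

Augment Well→M4→P2→Ref: bottleneck 6, flow now 6.
Augment Well→M4→M2→Ref: bottleneck 3, flow now 9.
No augmenting path remains; maximum flow = 9.
In the residual graph, reachable from Well: {Well, M4, P3}.
Min-cut edges: M4→P2 (6), M4→M2 (3); capacity 6 + 3 = 9.
This cut is saturated, so no flow can exceed 9.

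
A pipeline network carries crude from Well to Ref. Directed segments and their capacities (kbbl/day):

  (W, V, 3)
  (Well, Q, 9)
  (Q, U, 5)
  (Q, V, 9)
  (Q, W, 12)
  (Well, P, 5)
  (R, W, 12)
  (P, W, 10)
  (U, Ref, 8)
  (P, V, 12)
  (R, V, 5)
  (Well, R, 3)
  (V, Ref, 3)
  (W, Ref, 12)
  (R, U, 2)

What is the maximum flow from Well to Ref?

Augment Well→P→V→Ref: bottleneck 3, flow now 3.
Augment Well→P→W→Ref: bottleneck 2, flow now 5.
Augment Well→Q→U→Ref: bottleneck 5, flow now 10.
Augment Well→Q→W→Ref: bottleneck 4, flow now 14.
Augment Well→R→U→Ref: bottleneck 2, flow now 16.
Augment Well→R→W→Ref: bottleneck 1, flow now 17.
No augmenting path remains; maximum flow = 17.
In the residual graph, reachable from Well: {Well}.
Min-cut edges: Well→P (5), Well→Q (9), Well→R (3); capacity 5 + 9 + 3 = 17.
This cut is saturated, so no flow can exceed 17.

17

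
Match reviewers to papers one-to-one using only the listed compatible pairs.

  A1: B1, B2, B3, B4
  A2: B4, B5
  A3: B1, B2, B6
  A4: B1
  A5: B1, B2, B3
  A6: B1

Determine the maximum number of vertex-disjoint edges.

5

Unit-capacity flow: source→left, listed edges, right→sink; max matching = max flow.
Augmenting path A1→B1 (+1); matched 1.
Augmenting path A2→B4 (+1); matched 2.
Augmenting path A3→B2 (+1); matched 3.
Augmenting path A5→B3 (+1); matched 4.
Augmenting path A4→B1→A1→B2→A3→B6 (+1); matched 5.
No augmenting path remains; maximum matching = 5.
König certificate: {A1, A2, A3, A5, B1} is a vertex cover of size 5 (every listed pair touches it), so no matching can be larger.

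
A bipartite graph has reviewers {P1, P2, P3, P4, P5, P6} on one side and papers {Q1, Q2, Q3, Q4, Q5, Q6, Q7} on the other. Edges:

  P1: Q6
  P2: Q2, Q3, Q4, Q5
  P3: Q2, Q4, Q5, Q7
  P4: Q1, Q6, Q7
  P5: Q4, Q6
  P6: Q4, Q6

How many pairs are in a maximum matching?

Unit-capacity flow: source→left, listed edges, right→sink; max matching = max flow.
Augmenting path P1→Q6 (+1); matched 1.
Augmenting path P2→Q2 (+1); matched 2.
Augmenting path P3→Q4 (+1); matched 3.
Augmenting path P4→Q1 (+1); matched 4.
Augmenting path P5→Q4→P3→Q5 (+1); matched 5.
No augmenting path remains; maximum matching = 5.
König certificate: {P2, P3, P4, Q4, Q6} is a vertex cover of size 5 (every listed pair touches it), so no matching can be larger.

5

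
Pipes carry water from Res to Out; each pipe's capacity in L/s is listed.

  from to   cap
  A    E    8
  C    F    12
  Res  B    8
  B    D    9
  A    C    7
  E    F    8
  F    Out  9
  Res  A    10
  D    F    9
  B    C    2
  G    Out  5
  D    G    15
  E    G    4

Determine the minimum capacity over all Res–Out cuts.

Augment Res→A→C→F→Out: bottleneck 7, flow now 7.
Augment Res→A→E→F→Out: bottleneck 2, flow now 9.
Augment Res→A→E→G→Out: bottleneck 1, flow now 10.
Augment Res→B→D→G→Out: bottleneck 4, flow now 14.
No augmenting path remains; maximum flow = 14.
By max-flow min-cut, the minimum cut capacity equals the max flow.
In the residual graph, reachable from Res: {Res, A, B, C, D, E, F, G}.
Min-cut edges: F→Out (9), G→Out (5); capacity 9 + 5 = 14.

14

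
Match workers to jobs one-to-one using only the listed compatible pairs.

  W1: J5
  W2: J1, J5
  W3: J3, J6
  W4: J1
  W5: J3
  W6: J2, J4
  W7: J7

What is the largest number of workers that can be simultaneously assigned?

Unit-capacity flow: source→left, listed edges, right→sink; max matching = max flow.
Augmenting path W1→J5 (+1); matched 1.
Augmenting path W2→J1 (+1); matched 2.
Augmenting path W3→J3 (+1); matched 3.
Augmenting path W6→J2 (+1); matched 4.
Augmenting path W7→J7 (+1); matched 5.
Augmenting path W5→J3→W3→J6 (+1); matched 6.
No augmenting path remains; maximum matching = 6.
König certificate: {W3, W5, W6, W7, J1, J5} is a vertex cover of size 6 (every listed pair touches it), so no matching can be larger.

6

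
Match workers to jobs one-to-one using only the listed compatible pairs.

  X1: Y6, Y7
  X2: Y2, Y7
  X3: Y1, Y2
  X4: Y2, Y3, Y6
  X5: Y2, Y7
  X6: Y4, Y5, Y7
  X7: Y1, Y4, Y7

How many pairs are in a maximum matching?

Unit-capacity flow: source→left, listed edges, right→sink; max matching = max flow.
Augmenting path X1→Y6 (+1); matched 1.
Augmenting path X2→Y2 (+1); matched 2.
Augmenting path X3→Y1 (+1); matched 3.
Augmenting path X4→Y3 (+1); matched 4.
Augmenting path X5→Y7 (+1); matched 5.
Augmenting path X6→Y4 (+1); matched 6.
Augmenting path X7→Y4→X6→Y5 (+1); matched 7.
No augmenting path remains; maximum matching = 7.
König certificate: {X1, X2, X3, X4, X5, X6, X7} is a vertex cover of size 7 (every listed pair touches it), so no matching can be larger.

7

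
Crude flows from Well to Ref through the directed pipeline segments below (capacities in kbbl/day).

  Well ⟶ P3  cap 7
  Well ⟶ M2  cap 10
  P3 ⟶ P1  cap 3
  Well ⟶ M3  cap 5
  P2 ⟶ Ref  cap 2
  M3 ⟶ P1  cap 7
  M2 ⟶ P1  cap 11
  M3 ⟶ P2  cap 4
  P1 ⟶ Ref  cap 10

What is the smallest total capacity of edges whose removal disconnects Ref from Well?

12

Augment Well→M3→P2→Ref: bottleneck 2, flow now 2.
Augment Well→M3→P1→Ref: bottleneck 3, flow now 5.
Augment Well→M2→P1→Ref: bottleneck 7, flow now 12.
No augmenting path remains; maximum flow = 12.
By max-flow min-cut, the minimum cut capacity equals the max flow.
In the residual graph, reachable from Well: {Well, M3, M2, P3, P2, P1}.
Min-cut edges: P2→Ref (2), P1→Ref (10); capacity 2 + 10 = 12.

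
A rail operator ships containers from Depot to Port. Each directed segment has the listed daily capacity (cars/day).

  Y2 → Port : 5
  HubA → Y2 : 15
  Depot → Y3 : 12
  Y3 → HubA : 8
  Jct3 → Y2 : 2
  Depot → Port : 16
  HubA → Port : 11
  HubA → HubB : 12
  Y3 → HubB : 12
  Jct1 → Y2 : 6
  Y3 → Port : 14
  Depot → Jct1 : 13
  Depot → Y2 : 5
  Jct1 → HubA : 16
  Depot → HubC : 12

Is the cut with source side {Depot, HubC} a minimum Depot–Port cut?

No — its capacity is 46, but the minimum cut has capacity 44.

Given cut capacity: 13 + 12 + 5 + 16 = 46.
Augment Depot→Port: bottleneck 16, flow now 16.
Augment Depot→Y3→Port: bottleneck 12, flow now 28.
Augment Depot→Y2→Port: bottleneck 5, flow now 33.
Augment Depot→Jct1→HubA→Port: bottleneck 11, flow now 44.
No augmenting path remains; maximum flow = 44.
In the residual graph, reachable from Depot: {Depot, Jct1, HubA, HubC, Y2, HubB}.
Min-cut edges: Depot→Y3 (12), Depot→Port (16), HubA→Port (11), Y2→Port (5); capacity 12 + 16 + 11 + 5 = 44.
Cut capacity 46 exceeds the max flow 44, so it is not minimum.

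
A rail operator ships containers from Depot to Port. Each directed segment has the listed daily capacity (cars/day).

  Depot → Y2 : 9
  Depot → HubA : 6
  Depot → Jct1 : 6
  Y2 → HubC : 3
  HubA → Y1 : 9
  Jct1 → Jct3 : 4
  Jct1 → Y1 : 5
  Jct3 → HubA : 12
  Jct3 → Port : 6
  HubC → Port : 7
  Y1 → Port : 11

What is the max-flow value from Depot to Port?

15

Augment Depot→Y2→HubC→Port: bottleneck 3, flow now 3.
Augment Depot→HubA→Y1→Port: bottleneck 6, flow now 9.
Augment Depot→Jct1→Jct3→Port: bottleneck 4, flow now 13.
Augment Depot→Jct1→Y1→Port: bottleneck 2, flow now 15.
No augmenting path remains; maximum flow = 15.
In the residual graph, reachable from Depot: {Depot, Y2}.
Min-cut edges: Depot→HubA (6), Depot→Jct1 (6), Y2→HubC (3); capacity 6 + 6 + 3 = 15.
This cut is saturated, so no flow can exceed 15.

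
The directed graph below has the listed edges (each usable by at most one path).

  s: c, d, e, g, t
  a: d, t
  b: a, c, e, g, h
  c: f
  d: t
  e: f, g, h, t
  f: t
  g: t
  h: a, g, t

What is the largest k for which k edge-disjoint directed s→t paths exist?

5

Assign every edge capacity 1; by Menger, the answer equals the max flow.
Path s→t (+1); total 1.
Path s→d→t (+1); total 2.
Path s→e→t (+1); total 3.
Path s→g→t (+1); total 4.
Path s→c→f→t (+1); total 5.
No residual s→t path; max flow = 5.
Certifying cut of size 5: {s→c, s→d, s→e, s→g, s→t}.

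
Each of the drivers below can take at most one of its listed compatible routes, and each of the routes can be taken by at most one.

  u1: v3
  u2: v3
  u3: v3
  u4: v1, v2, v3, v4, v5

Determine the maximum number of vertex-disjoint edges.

Unit-capacity flow: source→left, listed edges, right→sink; max matching = max flow.
Augmenting path u1→v3 (+1); matched 1.
Augmenting path u4→v1 (+1); matched 2.
No augmenting path remains; maximum matching = 2.
König certificate: {u4, v3} is a vertex cover of size 2 (every listed pair touches it), so no matching can be larger.

2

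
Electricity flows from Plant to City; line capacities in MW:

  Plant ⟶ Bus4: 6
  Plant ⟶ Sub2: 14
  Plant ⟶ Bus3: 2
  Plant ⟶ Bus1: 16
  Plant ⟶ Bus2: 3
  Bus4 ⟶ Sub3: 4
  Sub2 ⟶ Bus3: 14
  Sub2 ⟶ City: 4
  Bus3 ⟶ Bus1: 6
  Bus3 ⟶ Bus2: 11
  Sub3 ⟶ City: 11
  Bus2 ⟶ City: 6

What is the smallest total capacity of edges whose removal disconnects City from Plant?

14

Augment Plant→Sub2→City: bottleneck 4, flow now 4.
Augment Plant→Bus2→City: bottleneck 3, flow now 7.
Augment Plant→Bus4→Sub3→City: bottleneck 4, flow now 11.
Augment Plant→Bus3→Bus2→City: bottleneck 2, flow now 13.
Augment Plant→Sub2→Bus3→Bus2→City: bottleneck 1, flow now 14.
No augmenting path remains; maximum flow = 14.
By max-flow min-cut, the minimum cut capacity equals the max flow.
In the residual graph, reachable from Plant: {Plant, Bus4, Sub2, Bus3, Bus1, Bus2}.
Min-cut edges: Bus4→Sub3 (4), Sub2→City (4), Bus2→City (6); capacity 4 + 4 + 6 = 14.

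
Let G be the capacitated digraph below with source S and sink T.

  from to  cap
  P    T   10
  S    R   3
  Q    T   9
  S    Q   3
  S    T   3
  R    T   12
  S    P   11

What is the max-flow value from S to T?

19

Augment S→T: bottleneck 3, flow now 3.
Augment S→P→T: bottleneck 10, flow now 13.
Augment S→Q→T: bottleneck 3, flow now 16.
Augment S→R→T: bottleneck 3, flow now 19.
No augmenting path remains; maximum flow = 19.
In the residual graph, reachable from S: {S, P}.
Min-cut edges: S→Q (3), S→R (3), S→T (3), P→T (10); capacity 3 + 3 + 3 + 10 = 19.
This cut is saturated, so no flow can exceed 19.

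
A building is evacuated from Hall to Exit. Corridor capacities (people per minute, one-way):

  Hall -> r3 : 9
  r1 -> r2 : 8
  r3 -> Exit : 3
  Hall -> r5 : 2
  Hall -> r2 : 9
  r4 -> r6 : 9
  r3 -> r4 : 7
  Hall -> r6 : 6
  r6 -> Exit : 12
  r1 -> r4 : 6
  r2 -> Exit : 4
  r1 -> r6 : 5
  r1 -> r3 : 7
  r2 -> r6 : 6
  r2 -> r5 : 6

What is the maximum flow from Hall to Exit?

19

Augment Hall→r2→Exit: bottleneck 4, flow now 4.
Augment Hall→r3→Exit: bottleneck 3, flow now 7.
Augment Hall→r6→Exit: bottleneck 6, flow now 13.
Augment Hall→r2→r6→Exit: bottleneck 5, flow now 18.
Augment Hall→r3→r4→r6→Exit: bottleneck 1, flow now 19.
No augmenting path remains; maximum flow = 19.
In the residual graph, reachable from Hall: {Hall, r2, r3, r4, r5, r6}.
Min-cut edges: r2→Exit (4), r3→Exit (3), r6→Exit (12); capacity 4 + 3 + 12 = 19.
This cut is saturated, so no flow can exceed 19.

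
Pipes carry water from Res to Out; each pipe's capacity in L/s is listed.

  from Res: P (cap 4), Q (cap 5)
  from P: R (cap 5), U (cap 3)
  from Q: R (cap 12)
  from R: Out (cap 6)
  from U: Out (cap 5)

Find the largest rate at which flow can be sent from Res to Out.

9

Augment Res→P→R→Out: bottleneck 4, flow now 4.
Augment Res→Q→R→Out: bottleneck 2, flow now 6.
Augment Res→Q→R→P→U→Out: bottleneck 3, flow now 9. (uses reverse residual edge)
No augmenting path remains; maximum flow = 9.
In the residual graph, reachable from Res: {Res}.
Min-cut edges: Res→P (4), Res→Q (5); capacity 4 + 5 = 9.
This cut is saturated, so no flow can exceed 9.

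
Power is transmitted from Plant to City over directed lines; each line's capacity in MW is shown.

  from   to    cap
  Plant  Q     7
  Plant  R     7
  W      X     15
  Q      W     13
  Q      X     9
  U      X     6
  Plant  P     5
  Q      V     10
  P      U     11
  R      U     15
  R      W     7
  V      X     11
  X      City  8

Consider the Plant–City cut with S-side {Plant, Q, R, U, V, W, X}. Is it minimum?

No — its capacity is 13, but the minimum cut has capacity 8.

Given cut capacity: 5 + 8 = 13.
Augment Plant→Q→X→City: bottleneck 7, flow now 7.
Augment Plant→P→U→X→City: bottleneck 1, flow now 8.
No augmenting path remains; maximum flow = 8.
In the residual graph, reachable from Plant: {Plant, P, Q, R, U, V, W, X}.
Min-cut edges: X→City (8); capacity 8 = 8.
Cut capacity 13 exceeds the max flow 8, so it is not minimum.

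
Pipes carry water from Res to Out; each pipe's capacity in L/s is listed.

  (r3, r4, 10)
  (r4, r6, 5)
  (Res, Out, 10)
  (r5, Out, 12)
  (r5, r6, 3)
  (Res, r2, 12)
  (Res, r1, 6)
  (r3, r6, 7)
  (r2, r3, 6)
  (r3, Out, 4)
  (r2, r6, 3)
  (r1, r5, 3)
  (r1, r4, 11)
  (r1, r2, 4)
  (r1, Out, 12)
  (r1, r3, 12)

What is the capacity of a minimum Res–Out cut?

20

Augment Res→Out: bottleneck 10, flow now 10.
Augment Res→r1→Out: bottleneck 6, flow now 16.
Augment Res→r2→r3→Out: bottleneck 4, flow now 20.
No augmenting path remains; maximum flow = 20.
By max-flow min-cut, the minimum cut capacity equals the max flow.
In the residual graph, reachable from Res: {Res, r2, r3, r4, r6}.
Min-cut edges: Res→r1 (6), Res→Out (10), r3→Out (4); capacity 6 + 10 + 4 = 20.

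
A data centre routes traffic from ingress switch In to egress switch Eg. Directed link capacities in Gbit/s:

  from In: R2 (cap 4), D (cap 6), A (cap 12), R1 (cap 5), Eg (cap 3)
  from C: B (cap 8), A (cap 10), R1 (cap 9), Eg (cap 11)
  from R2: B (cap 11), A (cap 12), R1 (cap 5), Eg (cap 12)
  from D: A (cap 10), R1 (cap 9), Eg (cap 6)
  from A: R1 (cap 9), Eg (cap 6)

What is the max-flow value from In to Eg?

Augment In→Eg: bottleneck 3, flow now 3.
Augment In→R2→Eg: bottleneck 4, flow now 7.
Augment In→D→Eg: bottleneck 6, flow now 13.
Augment In→A→Eg: bottleneck 6, flow now 19.
No augmenting path remains; maximum flow = 19.
In the residual graph, reachable from In: {In, A, R1}.
Min-cut edges: In→R2 (4), In→D (6), In→Eg (3), A→Eg (6); capacity 4 + 6 + 3 + 6 = 19.
This cut is saturated, so no flow can exceed 19.

19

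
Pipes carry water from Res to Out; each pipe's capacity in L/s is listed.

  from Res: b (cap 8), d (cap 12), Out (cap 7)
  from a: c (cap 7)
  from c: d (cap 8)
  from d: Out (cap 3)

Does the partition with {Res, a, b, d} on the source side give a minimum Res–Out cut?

Given cut capacity: 7 + 7 + 3 = 17.
Augment Res→Out: bottleneck 7, flow now 7.
Augment Res→d→Out: bottleneck 3, flow now 10.
No augmenting path remains; maximum flow = 10.
In the residual graph, reachable from Res: {Res, b, d}.
Min-cut edges: Res→Out (7), d→Out (3); capacity 7 + 3 = 10.
Cut capacity 17 exceeds the max flow 10, so it is not minimum.

No — its capacity is 17, but the minimum cut has capacity 10.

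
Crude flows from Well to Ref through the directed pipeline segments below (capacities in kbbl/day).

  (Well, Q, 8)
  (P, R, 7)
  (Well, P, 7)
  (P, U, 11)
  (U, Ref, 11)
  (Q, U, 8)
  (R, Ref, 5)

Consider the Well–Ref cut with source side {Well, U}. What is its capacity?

26

Edges leaving {Well, U}: Well→P (7), Well→Q (8), U→Ref (11).
Cut capacity = 7 + 8 + 11 = 26.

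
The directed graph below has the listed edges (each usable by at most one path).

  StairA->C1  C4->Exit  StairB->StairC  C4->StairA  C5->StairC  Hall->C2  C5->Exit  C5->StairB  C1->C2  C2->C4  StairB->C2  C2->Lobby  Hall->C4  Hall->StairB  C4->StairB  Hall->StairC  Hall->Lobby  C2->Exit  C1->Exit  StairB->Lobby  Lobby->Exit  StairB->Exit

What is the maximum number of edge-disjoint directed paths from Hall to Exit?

4

Assign every edge capacity 1; by Menger, the answer equals the max flow.
Path Hall→C2→Exit (+1); total 1.
Path Hall→StairB→Exit (+1); total 2.
Path Hall→C4→Exit (+1); total 3.
Path Hall→Lobby→Exit (+1); total 4.
No residual Hall→Exit path; max flow = 4.
Certifying cut of size 4: {Hall→C2, Hall→C4, Hall→Lobby, Hall→StairB}.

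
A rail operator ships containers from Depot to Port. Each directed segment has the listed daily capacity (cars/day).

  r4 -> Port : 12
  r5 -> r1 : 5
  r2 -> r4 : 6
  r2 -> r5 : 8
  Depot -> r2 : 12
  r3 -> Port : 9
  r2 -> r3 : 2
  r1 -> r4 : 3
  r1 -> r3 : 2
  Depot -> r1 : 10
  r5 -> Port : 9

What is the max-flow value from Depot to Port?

17

Augment Depot→r1→r3→Port: bottleneck 2, flow now 2.
Augment Depot→r1→r4→Port: bottleneck 3, flow now 5.
Augment Depot→r2→r3→Port: bottleneck 2, flow now 7.
Augment Depot→r2→r4→Port: bottleneck 6, flow now 13.
Augment Depot→r2→r5→Port: bottleneck 4, flow now 17.
No augmenting path remains; maximum flow = 17.
In the residual graph, reachable from Depot: {Depot, r1}.
Min-cut edges: Depot→r2 (12), r1→r3 (2), r1→r4 (3); capacity 12 + 2 + 3 = 17.
This cut is saturated, so no flow can exceed 17.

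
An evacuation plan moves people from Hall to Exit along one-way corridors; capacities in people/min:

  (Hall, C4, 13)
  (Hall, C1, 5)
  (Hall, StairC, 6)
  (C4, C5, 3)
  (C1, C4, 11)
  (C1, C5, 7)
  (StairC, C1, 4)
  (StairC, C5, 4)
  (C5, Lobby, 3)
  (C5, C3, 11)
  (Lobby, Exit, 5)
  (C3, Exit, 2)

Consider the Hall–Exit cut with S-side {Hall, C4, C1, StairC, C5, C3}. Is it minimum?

Yes — it is a minimum cut (capacity 5).

Given cut capacity: 3 + 2 = 5.
Augment Hall→C4→C5→Lobby→Exit: bottleneck 3, flow now 3.
Augment Hall→C1→C5→C3→Exit: bottleneck 2, flow now 5.
No augmenting path remains; maximum flow = 5.
Cut capacity 5 equals the max flow, so it is a minimum cut.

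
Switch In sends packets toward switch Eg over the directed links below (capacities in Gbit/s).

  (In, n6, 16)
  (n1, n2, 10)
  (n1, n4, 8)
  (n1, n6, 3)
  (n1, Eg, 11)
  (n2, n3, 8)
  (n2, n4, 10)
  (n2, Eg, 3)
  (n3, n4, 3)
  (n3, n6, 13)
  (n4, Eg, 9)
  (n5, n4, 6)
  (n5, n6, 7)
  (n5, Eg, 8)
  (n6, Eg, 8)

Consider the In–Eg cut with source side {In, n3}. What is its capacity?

32

Edges leaving {In, n3}: In→n6 (16), n3→n4 (3), n3→n6 (13).
Cut capacity = 16 + 3 + 13 = 32.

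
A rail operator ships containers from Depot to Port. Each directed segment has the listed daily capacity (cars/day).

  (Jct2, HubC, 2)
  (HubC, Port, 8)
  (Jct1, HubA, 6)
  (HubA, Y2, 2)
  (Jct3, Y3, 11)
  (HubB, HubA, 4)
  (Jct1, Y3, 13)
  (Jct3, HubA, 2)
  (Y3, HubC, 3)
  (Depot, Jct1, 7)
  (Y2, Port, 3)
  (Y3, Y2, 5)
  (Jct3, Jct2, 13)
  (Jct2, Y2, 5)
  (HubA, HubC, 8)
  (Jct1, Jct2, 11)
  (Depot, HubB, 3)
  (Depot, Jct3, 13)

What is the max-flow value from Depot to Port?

Augment Depot→Jct3→Jct2→Y2→Port: bottleneck 3, flow now 3.
Augment Depot→Jct3→Jct2→HubC→Port: bottleneck 2, flow now 5.
Augment Depot→Jct3→Y3→HubC→Port: bottleneck 3, flow now 8.
Augment Depot→Jct3→HubA→HubC→Port: bottleneck 2, flow now 10.
Augment Depot→Jct1→HubA→HubC→Port: bottleneck 1, flow now 11.
No augmenting path remains; maximum flow = 11.
In the residual graph, reachable from Depot: {Depot, Jct3, Jct1, HubB, Jct2, Y3, HubA, Y2, HubC}.
Min-cut edges: Y2→Port (3), HubC→Port (8); capacity 3 + 8 = 11.
This cut is saturated, so no flow can exceed 11.

11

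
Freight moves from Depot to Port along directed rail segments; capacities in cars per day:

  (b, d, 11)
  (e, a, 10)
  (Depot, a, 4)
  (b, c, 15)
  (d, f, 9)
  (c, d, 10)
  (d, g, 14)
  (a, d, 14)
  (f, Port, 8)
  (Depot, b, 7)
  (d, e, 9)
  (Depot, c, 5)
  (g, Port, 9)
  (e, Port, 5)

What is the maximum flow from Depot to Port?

16

Augment Depot→a→d→e→Port: bottleneck 4, flow now 4.
Augment Depot→b→d→e→Port: bottleneck 1, flow now 5.
Augment Depot→b→d→f→Port: bottleneck 6, flow now 11.
Augment Depot→c→d→f→Port: bottleneck 2, flow now 13.
Augment Depot→c→d→g→Port: bottleneck 3, flow now 16.
No augmenting path remains; maximum flow = 16.
In the residual graph, reachable from Depot: {Depot}.
Min-cut edges: Depot→a (4), Depot→b (7), Depot→c (5); capacity 4 + 7 + 5 = 16.
This cut is saturated, so no flow can exceed 16.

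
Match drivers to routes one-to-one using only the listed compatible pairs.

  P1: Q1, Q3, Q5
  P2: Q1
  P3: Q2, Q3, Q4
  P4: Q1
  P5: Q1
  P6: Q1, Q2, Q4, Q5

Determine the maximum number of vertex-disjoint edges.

4

Unit-capacity flow: source→left, listed edges, right→sink; max matching = max flow.
Augmenting path P1→Q1 (+1); matched 1.
Augmenting path P3→Q2 (+1); matched 2.
Augmenting path P6→Q4 (+1); matched 3.
Augmenting path P2→Q1→P1→Q3 (+1); matched 4.
No augmenting path remains; maximum matching = 4.
König certificate: {P1, P3, P6, Q1} is a vertex cover of size 4 (every listed pair touches it), so no matching can be larger.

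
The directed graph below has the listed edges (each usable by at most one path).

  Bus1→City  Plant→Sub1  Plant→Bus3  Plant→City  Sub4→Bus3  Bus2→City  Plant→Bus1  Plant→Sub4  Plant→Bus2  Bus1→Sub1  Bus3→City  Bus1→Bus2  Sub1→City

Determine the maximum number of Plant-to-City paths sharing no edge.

Assign every edge capacity 1; by Menger, the answer equals the max flow.
Path Plant→City (+1); total 1.
Path Plant→Bus2→City (+1); total 2.
Path Plant→Bus1→City (+1); total 3.
Path Plant→Bus3→City (+1); total 4.
Path Plant→Sub1→City (+1); total 5.
No residual Plant→City path; max flow = 5.
Certifying cut of size 5: {Bus3→City, Plant→Bus1, Plant→Bus2, Plant→City, Plant→Sub1}.

5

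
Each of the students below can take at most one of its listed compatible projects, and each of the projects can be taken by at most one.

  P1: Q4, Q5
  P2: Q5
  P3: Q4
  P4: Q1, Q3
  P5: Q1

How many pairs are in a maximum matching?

Unit-capacity flow: source→left, listed edges, right→sink; max matching = max flow.
Augmenting path P1→Q4 (+1); matched 1.
Augmenting path P2→Q5 (+1); matched 2.
Augmenting path P4→Q1 (+1); matched 3.
Augmenting path P5→Q1→P4→Q3 (+1); matched 4.
No augmenting path remains; maximum matching = 4.
König certificate: {P4, P5, Q4, Q5} is a vertex cover of size 4 (every listed pair touches it), so no matching can be larger.

4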